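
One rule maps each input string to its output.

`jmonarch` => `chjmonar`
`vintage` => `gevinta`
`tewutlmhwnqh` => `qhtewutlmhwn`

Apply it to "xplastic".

icxplast

What's happening: move the last 2 characters to the front (rotate right by 2).
For "xplastic" the result is "icxplast".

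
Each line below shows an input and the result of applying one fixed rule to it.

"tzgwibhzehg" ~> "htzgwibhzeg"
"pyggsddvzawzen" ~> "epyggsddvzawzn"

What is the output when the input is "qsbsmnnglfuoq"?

oqsbsmnnglfuq

Rule — move the last character to the front, then swap the first and last characters.
For "qsbsmnnglfuoq" the result is "oqsbsmnnglfuq".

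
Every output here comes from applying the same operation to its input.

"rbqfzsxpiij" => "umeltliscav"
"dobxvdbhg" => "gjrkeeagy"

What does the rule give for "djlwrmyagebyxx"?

gamaobzeuhpjbd

What's happening: take characters alternately from the front and the back (1st, last, 2nd, 2nd-last, ...), then shift every letter 3 places forward in the alphabet (wrapping around).
Starting from "djlwrmyagebyxx": after the first operation, "dxjxlywbremgya"; after the second, "gamaobzeuhpjbd".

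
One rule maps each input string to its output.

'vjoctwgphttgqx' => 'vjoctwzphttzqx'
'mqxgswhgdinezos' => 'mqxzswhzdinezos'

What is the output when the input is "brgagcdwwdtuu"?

brzazcdwwdtuu

The transformation: replace every "g" with "z".
On "brgagcdwwdtuu" that produces "brzazcdwwdtuu".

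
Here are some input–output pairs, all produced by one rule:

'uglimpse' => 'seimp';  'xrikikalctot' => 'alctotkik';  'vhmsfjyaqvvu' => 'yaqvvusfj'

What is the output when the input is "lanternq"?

Each output is the input with this applied: delete the first 3 characters, then move the first 3 characters to the end (rotate left by 3).
Applying that to "lanternq" gives "nqter".

nqter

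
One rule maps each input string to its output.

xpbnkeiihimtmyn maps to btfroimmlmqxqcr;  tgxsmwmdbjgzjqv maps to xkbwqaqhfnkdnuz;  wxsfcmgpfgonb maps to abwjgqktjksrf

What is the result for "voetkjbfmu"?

In each case the input is transformed by: shift every letter 4 places forward in the alphabet (wrapping around).
Doing the same to "voetkjbfmu": "zsixonfjqy".

zsixonfjqy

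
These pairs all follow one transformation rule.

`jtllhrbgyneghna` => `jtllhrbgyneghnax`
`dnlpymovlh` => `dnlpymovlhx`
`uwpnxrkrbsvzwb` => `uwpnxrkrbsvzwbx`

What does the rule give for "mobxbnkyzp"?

mobxbnkyzpx

Each output is the input with this applied: append "x".
So "mobxbnkyzp" becomes "mobxbnkyzpx".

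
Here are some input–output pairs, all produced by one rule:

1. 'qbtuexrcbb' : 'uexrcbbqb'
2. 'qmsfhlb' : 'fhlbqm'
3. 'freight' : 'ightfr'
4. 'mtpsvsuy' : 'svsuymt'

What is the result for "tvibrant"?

What's happening: move the first 3 characters to the end (rotate left by 3), then delete the last character.
Working it through for "tvibrant": intermediate "branttvi", final "branttv".
(Check on "qbtuexrcbb": → "uexrcbbqbt" → "uexrcbbqb" ✓)

branttv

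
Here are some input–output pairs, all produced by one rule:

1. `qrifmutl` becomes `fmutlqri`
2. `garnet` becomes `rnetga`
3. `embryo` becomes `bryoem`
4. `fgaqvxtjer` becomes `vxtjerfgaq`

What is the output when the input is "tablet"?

bletta

The pattern: move the last character to the front, then swap the front and back halves of the string.
Starting from "tablet": after the first operation, "ttable"; after the second, "bletta".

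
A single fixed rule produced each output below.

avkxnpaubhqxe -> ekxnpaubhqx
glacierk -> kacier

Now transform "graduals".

The transformation: delete the first 2 characters, then move the last character to the front.
"graduals" → "aduals" → "sadual".

sadual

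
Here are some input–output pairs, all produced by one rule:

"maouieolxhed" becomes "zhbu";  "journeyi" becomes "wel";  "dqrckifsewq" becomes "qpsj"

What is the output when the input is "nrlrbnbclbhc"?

aeoo

The rule is to shift every letter 13 places forward in the alphabet (wrapping around) — i.e. ROT13, then keep one character in every 3, starting at position 1 (positions 1st, 4th, 7th, ...).
On "nrlrbnbclbhc" that produces "aeoo".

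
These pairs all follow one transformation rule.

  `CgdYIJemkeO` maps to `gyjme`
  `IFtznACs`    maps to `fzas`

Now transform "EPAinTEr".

pitr

The rule is to keep every other character starting from the second (positions 2nd, 4th, 6th, ...), then convert every letter to lowercase.
So "EPAinTEr" becomes "pitr".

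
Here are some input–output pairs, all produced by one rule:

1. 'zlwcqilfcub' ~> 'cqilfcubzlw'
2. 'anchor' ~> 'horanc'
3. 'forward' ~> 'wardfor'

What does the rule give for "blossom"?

In each case the input is transformed by: move the first 3 characters to the end (rotate left by 3).
For "blossom" the result is "ssomblo".

ssomblo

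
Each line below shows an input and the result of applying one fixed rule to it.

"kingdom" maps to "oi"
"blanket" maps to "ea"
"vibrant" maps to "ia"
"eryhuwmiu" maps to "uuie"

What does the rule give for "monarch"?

Looking at the pairs, the operation is to sort the characters into reverse alphabetical order, then keep only the vowels.
On "monarch": the first step gives "ronmhca", and the second then gives "oa".

oa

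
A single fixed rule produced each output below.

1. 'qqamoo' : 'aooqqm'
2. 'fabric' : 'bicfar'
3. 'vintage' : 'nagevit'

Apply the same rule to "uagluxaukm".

The pattern: move the first 3 characters to the end (rotate left by 3), then swap the first and last characters.
For "uagluxaukm", step one produces "luxaukmuag"; step two turns that into "guxaukmual".

guxaukmual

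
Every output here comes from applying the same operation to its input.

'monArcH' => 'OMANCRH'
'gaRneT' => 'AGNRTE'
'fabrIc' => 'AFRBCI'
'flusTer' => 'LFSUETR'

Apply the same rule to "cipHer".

The transformation: swap each adjacent pair of characters (1↔2, 3↔4, ...), then convert every letter to uppercase.
"cipHer" → "icHpre" → "ICHPRE".

ICHPRE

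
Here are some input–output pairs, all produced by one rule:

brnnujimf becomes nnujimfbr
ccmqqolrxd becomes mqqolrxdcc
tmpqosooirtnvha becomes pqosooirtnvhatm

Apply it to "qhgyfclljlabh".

Looking at the pairs, the operation is to move the first 2 characters to the end (rotate left by 2).
On "qhgyfclljlabh" that produces "gyfclljlabhqh".

gyfclljlabhqh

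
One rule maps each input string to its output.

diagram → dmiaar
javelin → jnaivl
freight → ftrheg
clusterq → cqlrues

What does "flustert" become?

What's happening: take characters alternately from the front and the back (1st, last, 2nd, 2nd-last, ...), then delete the last character.
Applying that to "flustert" gives "ftlrues".

ftlrues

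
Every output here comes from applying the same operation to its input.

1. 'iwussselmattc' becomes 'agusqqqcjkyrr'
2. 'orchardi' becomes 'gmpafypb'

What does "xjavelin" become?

The pattern: shift every letter 2 places backward in the alphabet (wrapping around), then move the last character to the front.
"xjavelin" → "lvhytcjg".
(Check on "orchardi": → "mpafypbg" → "gmpafypb" ✓)

lvhytcjg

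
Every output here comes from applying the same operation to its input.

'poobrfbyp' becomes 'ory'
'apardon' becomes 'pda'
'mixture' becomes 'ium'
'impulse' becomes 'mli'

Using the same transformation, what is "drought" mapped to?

The transformation: move the first character to the end, then keep one character in every 3, starting at position 1 (positions 1st, 4th, 7th, ...).
For "drought", step one produces "roughtd"; step two turns that into "rgd".

rgd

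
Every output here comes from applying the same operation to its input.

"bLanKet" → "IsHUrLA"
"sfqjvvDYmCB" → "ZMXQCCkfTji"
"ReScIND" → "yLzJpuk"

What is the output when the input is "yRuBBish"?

FyBiiPZO

What's happening: flip the case of every letter, then shift every letter 7 places forward in the alphabet (wrapping around).
Starting from "yRuBBish": after the first operation, "YrUbbISH"; after the second, "FyBiiPZO".
(Check on "sfqjvvDYmCB": → "SFQJVVdyMcb" → "ZMXQCCkfTji" ✓)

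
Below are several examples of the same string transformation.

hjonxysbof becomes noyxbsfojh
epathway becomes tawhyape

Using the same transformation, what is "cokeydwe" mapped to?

ekdyewoc

The rule is to move the first 2 characters to the end (rotate left by 2), then swap each adjacent pair of characters (1↔2, 3↔4, ...).
Working it through for "cokeydwe": intermediate "keydweco", final "ekdyewoc".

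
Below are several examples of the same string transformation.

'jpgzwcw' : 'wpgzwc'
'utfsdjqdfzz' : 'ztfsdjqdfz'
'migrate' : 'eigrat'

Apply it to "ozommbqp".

The transformation: swap the first and last characters, then delete the last character.
On "ozommbqp": the first step gives "pzommbqo", and the second then gives "pzommbq".
(Check on "jpgzwcw": → "wpgzwcj" → "wpgzwc" ✓)

pzommbq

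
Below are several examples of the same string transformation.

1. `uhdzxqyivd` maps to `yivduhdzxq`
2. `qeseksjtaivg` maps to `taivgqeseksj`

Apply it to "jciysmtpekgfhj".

ekgfhjjciysmtp

Each output is the input with this applied: swap the front and back halves of the string, then move the first character to the end.
Working it through for "jciysmtpekgfhj": intermediate "pekgfhjjciysmt", final "ekgfhjjciysmtp".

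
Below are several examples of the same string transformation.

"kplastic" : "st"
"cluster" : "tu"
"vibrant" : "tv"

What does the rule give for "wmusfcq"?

In each case the input is transformed by: sort the characters into alphabetical order, then keep only the last 2 characters.
For "wmusfcq", step one produces "cfmqsuw"; step two turns that into "uw".

uw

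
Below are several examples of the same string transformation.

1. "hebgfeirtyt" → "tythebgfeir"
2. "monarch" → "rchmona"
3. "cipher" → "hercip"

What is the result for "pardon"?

In each case the input is transformed by: move the last 3 characters to the front (rotate right by 3).
Applying that to "pardon" gives "donpar".

donpar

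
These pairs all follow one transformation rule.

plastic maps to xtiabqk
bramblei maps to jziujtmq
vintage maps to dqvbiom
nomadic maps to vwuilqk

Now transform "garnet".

The pattern: shift every letter 8 places forward in the alphabet (wrapping around).
On "garnet" that produces "oizvmb".

oizvmb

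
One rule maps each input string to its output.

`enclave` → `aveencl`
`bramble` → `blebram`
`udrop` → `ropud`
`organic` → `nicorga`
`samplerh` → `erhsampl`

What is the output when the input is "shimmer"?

Rule — move the last 3 characters to the front (rotate right by 3).
"shimmer" → "mershim".

mershim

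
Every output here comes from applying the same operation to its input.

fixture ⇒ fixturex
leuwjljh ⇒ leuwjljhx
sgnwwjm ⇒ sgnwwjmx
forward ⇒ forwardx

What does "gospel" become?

gospelx

Looking at the pairs, the operation is to append "x".
So "gospel" becomes "gospelx".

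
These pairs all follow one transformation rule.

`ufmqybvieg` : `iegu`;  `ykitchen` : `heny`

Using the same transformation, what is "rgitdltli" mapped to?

In each case the input is transformed by: move the last 3 characters to the front (rotate right by 3), then keep only the first 4 characters.
"rgitdltli" → "tlirgitdl" → "tlir".

tlir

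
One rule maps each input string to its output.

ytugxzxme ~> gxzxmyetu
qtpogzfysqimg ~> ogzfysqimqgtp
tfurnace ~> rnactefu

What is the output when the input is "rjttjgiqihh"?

tjgiqihrhjt

Each output is the input with this applied: swap the first and last characters, then move the first 3 characters to the end (rotate left by 3).
On "rjttjgiqihh": the first step gives "hjttjgiqihr", and the second then gives "tjgiqihrhjt".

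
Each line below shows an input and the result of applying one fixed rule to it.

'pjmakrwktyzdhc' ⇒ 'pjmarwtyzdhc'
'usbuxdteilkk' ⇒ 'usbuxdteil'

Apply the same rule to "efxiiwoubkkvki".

Each output is the input with this applied: remove every "k".
Doing the same to "efxiiwoubkkvki": "efxiiwoubvi".

efxiiwoubvi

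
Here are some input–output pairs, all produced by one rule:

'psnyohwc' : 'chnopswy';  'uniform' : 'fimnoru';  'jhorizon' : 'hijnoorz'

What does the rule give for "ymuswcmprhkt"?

chkmmprstuwy

What's happening: sort the characters into alphabetical order.
For "ymuswcmprhkt" the result is "chkmmprstuwy".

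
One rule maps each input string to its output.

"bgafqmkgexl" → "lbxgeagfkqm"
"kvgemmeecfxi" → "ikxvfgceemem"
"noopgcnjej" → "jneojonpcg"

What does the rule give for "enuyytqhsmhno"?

oennhumysyhtq

The pattern: take characters alternately from the front and the back (1st, last, 2nd, 2nd-last, ...), then swap each adjacent pair of characters (1↔2, 3↔4, ...).
So "enuyytqhsmhno" becomes "oennhumysyhtq".
(Check on "noopgcnjej": → "njoeojpngc" → "jneojonpcg" ✓)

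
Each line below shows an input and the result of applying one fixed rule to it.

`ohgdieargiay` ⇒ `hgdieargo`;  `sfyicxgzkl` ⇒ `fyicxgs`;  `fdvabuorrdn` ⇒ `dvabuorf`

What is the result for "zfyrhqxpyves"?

fyrhqxpyz

The transformation: delete the last 3 characters, then move the first character to the end.
Working it through for "zfyrhqxpyves": intermediate "zfyrhqxpy", final "fyrhqxpyz".
(Check on "sfyicxgzkl": → "sfyicxg" → "fyicxgs" ✓)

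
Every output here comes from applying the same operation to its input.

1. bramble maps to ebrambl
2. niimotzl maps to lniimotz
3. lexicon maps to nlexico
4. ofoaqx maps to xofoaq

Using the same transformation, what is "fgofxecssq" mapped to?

qfgofxecss

Looking at the pairs, the operation is to move the last character to the front.
So "fgofxecssq" becomes "qfgofxecss".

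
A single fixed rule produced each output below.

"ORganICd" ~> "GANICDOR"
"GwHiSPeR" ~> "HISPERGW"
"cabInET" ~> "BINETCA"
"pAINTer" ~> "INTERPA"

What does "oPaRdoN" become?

The rule is to move the first 2 characters to the end (rotate left by 2), then convert every letter to uppercase.
Applying both steps to "oPaRdoN": "aRdoNoP", then "ARDONOP".
(Check on "GwHiSPeR": → "HiSPeRGw" → "HISPERGW" ✓)

ARDONOP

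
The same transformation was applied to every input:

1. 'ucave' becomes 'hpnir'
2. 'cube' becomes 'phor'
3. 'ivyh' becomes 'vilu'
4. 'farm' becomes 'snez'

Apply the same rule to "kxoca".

xkbpn

The transformation: shift every letter 13 places forward in the alphabet (wrapping around) — i.e. ROT13.
On "kxoca" that produces "xkbpn".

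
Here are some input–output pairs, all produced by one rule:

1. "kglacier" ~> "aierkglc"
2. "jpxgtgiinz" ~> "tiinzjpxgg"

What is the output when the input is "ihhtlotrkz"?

What's happening: swap the front and back halves of the string, then swap the first and last characters.
On "ihhtlotrkz": the first step gives "otrkzihhtl", and the second then gives "ltrkzihhto".

ltrkzihhto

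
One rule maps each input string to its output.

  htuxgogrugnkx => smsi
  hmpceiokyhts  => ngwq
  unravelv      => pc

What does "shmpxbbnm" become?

kzk

Looking at the pairs, the operation is to keep one character in every 3, starting at position 3 (positions 3rd, 6th, 9th, ...), then shift every letter 2 places backward in the alphabet (wrapping around).
Applying both steps to "shmpxbbnm": "mbm", then "kzk".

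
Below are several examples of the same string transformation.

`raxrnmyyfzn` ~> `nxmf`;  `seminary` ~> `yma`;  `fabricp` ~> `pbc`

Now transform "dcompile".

eoi

The rule is to move the last character to the front, then keep one character in every 3, starting at position 1 (positions 1st, 4th, 7th, ...).
"dcompile" → "edcompil" → "eoi".
(Check on "raxrnmyyfzn": → "nraxrnmyyfz" → "nxmf" ✓)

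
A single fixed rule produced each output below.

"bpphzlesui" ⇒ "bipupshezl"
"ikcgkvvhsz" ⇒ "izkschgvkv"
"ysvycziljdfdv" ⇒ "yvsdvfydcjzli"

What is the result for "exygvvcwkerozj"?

ejxzyogrvevkcw

Each output is the input with this applied: take characters alternately from the front and the back (1st, last, 2nd, 2nd-last, ...).
Applying that to "exygvvcwkerozj" gives "ejxzyogrvevkcw".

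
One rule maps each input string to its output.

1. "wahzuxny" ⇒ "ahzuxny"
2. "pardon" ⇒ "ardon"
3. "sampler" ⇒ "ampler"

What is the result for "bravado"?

The transformation: delete the first character.
Doing the same to "bravado": "ravado".

ravado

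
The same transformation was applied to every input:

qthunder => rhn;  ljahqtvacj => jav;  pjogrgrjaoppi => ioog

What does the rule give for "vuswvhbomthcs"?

ssth

Rule — take characters alternately from the front and the back (1st, last, 2nd, 2nd-last, ...), then keep one character in every 3, starting at position 2 (positions 2nd, 5th, 8th, ...).
"vuswvhbomthcs" → "vsucshwtvmhob" → "ssth".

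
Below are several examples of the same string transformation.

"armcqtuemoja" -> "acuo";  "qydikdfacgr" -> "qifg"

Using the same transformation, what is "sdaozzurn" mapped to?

sou

In each case the input is transformed by: keep one character in every 3, starting at position 1 (positions 1st, 4th, 7th, ...).
For "sdaozzurn" the result is "sou".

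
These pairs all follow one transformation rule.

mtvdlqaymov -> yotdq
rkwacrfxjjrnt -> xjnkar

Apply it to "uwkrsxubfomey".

boewrx

Looking at the pairs, the operation is to keep every other character starting from the second (positions 2nd, 4th, 6th, ...), then move the first 3 characters to the end (rotate left by 3).
Starting from "uwkrsxubfomey": after the first operation, "wrxboe"; after the second, "boewrx".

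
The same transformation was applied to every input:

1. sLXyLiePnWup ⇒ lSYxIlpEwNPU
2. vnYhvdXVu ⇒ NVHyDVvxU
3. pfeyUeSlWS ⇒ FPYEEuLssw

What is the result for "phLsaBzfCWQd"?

HPSlbAFZwcDq

Each output is the input with this applied: swap each adjacent pair of characters (1↔2, 3↔4, ...), then flip the case of every letter.
So "phLsaBzfCWQd" becomes "HPSlbAFZwcDq".
(Check on "sLXyLiePnWup": → "LsyXiLPeWnpu" → "lSYxIlpEwNPU" ✓)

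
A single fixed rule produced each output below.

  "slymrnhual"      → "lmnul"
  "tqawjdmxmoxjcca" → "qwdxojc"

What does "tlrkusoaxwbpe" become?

The rule is to keep every other character starting from the second (positions 2nd, 4th, 6th, ...).
"tlrkusoaxwbpe" → "lksawp".

lksawp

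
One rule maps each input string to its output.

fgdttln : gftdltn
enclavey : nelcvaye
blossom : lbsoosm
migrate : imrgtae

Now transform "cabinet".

acibent

Each output is the input with this applied: swap each adjacent pair of characters (1↔2, 3↔4, ...).
"cabinet" → "acibent".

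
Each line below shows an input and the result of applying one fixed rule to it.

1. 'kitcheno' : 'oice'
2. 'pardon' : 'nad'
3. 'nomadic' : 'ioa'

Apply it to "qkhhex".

The transformation: keep every other character starting from the second (positions 2nd, 4th, 6th, ...), then move the last character to the front.
Working it through for "qkhhex": intermediate "khx", final "xkh".
(Check on "nomadic": → "oai" → "ioa" ✓)

xkh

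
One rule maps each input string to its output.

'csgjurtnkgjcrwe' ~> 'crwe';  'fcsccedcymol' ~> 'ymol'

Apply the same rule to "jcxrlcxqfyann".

What's happening: keep only the last 4 characters.
Applying that to "jcxrlcxqfyann" gives "yann".

yann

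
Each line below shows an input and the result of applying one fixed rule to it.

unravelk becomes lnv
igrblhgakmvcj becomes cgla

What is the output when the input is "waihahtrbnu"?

naar

The rule is to move the last 3 characters to the front (rotate right by 3), then keep one character in every 3, starting at position 2 (positions 2nd, 5th, 8th, ...).
On "waihahtrbnu": the first step gives "bnuwaihahtr", and the second then gives "naar".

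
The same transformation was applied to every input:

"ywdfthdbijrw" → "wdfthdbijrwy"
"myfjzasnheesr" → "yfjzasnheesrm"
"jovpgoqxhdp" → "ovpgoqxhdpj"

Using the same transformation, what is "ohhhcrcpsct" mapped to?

hhhcrcpscto

In each case the input is transformed by: move the first character to the end.
Doing the same to "ohhhcrcpsct": "hhhcrcpscto".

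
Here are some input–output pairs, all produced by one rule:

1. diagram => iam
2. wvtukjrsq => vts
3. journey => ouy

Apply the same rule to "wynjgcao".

yno

Each output is the input with this applied: swap each adjacent pair of characters (1↔2, 3↔4, ...), then keep one character in every 3, starting at position 1 (positions 1st, 4th, 7th, ...).
Applying both steps to "wynjgcao": "ywjncgoa", then "yno".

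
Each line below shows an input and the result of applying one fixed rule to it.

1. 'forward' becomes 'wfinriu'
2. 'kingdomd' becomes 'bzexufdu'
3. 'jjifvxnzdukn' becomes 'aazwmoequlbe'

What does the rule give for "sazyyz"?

jrqppq

Rule — shift every letter 9 places backward in the alphabet (wrapping around).
Applying that to "sazyyz" gives "jrqppq".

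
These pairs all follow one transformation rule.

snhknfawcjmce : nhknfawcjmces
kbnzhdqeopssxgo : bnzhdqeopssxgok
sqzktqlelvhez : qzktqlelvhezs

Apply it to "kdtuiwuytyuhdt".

dtuiwuytyuhdtk

What's happening: move the first character to the end.
For "kdtuiwuytyuhdt" the result is "dtuiwuytyuhdtk".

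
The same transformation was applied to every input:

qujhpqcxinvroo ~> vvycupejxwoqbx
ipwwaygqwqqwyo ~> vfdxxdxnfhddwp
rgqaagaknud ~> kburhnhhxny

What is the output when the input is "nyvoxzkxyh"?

ofergevcfu

In each case the input is transformed by: shift every letter 7 places forward in the alphabet (wrapping around), then reverse the string.
"nyvoxzkxyh" → "ufcvegrefo" → "ofergevcfu".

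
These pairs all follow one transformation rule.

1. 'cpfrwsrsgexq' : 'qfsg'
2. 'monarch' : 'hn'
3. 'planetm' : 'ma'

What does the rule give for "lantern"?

Looking at the pairs, the operation is to move the last 3 characters to the front (rotate right by 3), then keep one character in every 3, starting at position 3 (positions 3rd, 6th, 9th, ...).
Applying both steps to "lantern": "ernlant", then "nn".

nn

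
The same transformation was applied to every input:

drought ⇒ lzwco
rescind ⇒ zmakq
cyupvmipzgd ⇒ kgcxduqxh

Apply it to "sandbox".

aivlj

The transformation: shift every letter 8 places forward in the alphabet (wrapping around), then delete the last 2 characters.
So "sandbox" becomes "aivlj".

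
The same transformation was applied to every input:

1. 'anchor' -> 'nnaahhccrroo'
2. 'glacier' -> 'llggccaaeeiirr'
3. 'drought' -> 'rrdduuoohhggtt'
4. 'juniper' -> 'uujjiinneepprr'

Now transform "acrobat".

Rule — swap each adjacent pair of characters (1↔2, 3↔4, ...), then double every character.
So "acrobat" becomes "ccaaoorraabbtt".

ccaaoorraabbtt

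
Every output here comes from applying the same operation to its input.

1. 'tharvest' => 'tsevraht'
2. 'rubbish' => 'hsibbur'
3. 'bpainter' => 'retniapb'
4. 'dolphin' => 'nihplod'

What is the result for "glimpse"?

The rule is to reverse the string.
On "glimpse" that produces "espmilg".

espmilg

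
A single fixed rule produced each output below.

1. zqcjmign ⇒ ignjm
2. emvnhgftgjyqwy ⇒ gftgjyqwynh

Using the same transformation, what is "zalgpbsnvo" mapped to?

The pattern: delete the first 3 characters, then move the first 2 characters to the end (rotate left by 2).
For "zalgpbsnvo", step one produces "gpbsnvo"; step two turns that into "bsnvogp".

bsnvogp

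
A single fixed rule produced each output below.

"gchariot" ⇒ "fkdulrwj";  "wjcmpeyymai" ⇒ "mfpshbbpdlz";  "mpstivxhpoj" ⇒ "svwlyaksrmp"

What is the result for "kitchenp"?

lwfkhqsn

The rule is to move the first character to the end, then shift every letter 3 places forward in the alphabet (wrapping around).
For "kitchenp" the result is "lwfkhqsn".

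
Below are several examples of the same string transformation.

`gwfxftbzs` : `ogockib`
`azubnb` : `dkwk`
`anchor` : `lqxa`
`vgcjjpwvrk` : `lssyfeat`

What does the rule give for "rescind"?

blrwm

The pattern: shift every letter 9 places forward in the alphabet (wrapping around), then delete the first 2 characters.
Starting from "rescind": after the first operation, "anblrwm"; after the second, "blrwm".
(Check on "anchor": → "jwlqxa" → "lqxa" ✓)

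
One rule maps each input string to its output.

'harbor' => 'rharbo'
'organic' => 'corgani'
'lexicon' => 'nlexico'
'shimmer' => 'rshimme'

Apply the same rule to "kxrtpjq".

qkxrtpj

Rule — move the last character to the front.
For "kxrtpjq" the result is "qkxrtpj".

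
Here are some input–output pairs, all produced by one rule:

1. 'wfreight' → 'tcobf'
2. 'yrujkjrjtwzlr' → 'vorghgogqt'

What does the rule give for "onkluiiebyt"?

lkhirffb

The pattern: delete the last 3 characters, then shift every letter 3 places backward in the alphabet (wrapping around).
For "onkluiiebyt", step one produces "onkluiie"; step two turns that into "lkhirffb".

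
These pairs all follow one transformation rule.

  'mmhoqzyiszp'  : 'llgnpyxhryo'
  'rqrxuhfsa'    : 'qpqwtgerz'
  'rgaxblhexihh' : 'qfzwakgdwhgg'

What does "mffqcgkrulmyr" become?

leepbfjqtklxq

The rule is to shift every letter 1 place backward in the alphabet (wrapping around).
On "mffqcgkrulmyr" that produces "leepbfjqtklxq".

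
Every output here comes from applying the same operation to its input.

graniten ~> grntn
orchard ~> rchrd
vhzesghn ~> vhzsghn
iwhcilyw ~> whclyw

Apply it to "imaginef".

mgnf

Rule — remove every vowel.
On "imaginef" that produces "mgnf".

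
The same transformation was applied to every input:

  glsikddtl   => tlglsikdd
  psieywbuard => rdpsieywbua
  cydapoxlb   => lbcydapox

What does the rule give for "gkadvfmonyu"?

yugkadvfmon

Looking at the pairs, the operation is to move the last 2 characters to the front (rotate right by 2).
On "gkadvfmonyu" that produces "yugkadvfmon".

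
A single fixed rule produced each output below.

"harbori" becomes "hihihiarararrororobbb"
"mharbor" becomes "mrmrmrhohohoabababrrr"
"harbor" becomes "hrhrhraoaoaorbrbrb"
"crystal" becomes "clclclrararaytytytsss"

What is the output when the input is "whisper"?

The pattern: repeat every character 3 times, then take characters alternately from the front and the back (1st, last, 2nd, 2nd-last, ...).
Applying both steps to "whisper": "wwwhhhiiissspppeeerrr", then "wrwrwrheheheipipipsss".
(Check on "mharbor": → "mmmhhhaaarrrbbbooorrr" → "mrmrmrhohohoabababrrr" ✓)

wrwrwrheheheipipipsss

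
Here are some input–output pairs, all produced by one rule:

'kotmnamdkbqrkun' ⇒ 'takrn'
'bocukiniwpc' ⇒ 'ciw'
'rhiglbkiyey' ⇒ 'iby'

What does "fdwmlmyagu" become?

wmg

The transformation: keep one character in every 3, starting at position 3 (positions 3rd, 6th, 9th, ...).
On "fdwmlmyagu" that produces "wmg".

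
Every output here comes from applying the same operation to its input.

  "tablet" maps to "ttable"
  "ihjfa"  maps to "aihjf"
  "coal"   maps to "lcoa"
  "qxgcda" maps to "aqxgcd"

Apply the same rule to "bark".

kbar

Looking at the pairs, the operation is to move the last character to the front.
On "bark" that produces "kbar".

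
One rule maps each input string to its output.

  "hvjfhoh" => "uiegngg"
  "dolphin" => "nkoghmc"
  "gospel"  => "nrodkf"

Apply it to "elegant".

In each case the input is transformed by: move the first character to the end, then shift every letter 1 place backward in the alphabet (wrapping around).
"elegant" → "legante" → "kdfzmsd".

kdfzmsd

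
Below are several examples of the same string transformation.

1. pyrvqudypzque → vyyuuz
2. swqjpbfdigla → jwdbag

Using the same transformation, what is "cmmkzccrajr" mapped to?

kmrcj

The transformation: keep every other character starting from the second (positions 2nd, 4th, 6th, ...), then swap each adjacent pair of characters (1↔2, 3↔4, ...).
For "cmmkzccrajr" the result is "kmrcj".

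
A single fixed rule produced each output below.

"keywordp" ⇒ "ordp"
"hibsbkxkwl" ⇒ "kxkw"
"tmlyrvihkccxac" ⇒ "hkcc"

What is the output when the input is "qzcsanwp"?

Rule — swap the front and back halves of the string, then keep only the first 4 characters.
Starting from "qzcsanwp": after the first operation, "anwpqzcs"; after the second, "anwp".

anwp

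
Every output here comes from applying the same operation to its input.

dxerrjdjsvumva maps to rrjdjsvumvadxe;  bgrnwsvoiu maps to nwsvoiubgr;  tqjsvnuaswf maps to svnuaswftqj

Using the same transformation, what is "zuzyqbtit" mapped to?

The transformation: move the first 3 characters to the end (rotate left by 3).
On "zuzyqbtit" that produces "yqbtitzuz".

yqbtitzuz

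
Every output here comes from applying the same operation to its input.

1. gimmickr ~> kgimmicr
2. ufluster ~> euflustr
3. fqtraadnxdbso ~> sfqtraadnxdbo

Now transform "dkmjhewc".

The transformation: move the last character to the front, then swap the first and last characters.
Working it through for "dkmjhewc": intermediate "cdkmjhew", final "wdkmjhec".

wdkmjhec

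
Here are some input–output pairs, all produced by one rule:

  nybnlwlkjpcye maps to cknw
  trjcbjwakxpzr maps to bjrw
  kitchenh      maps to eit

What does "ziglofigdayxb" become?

The transformation: sort the characters into alphabetical order, then keep one character in every 3, starting at position 2 (positions 2nd, 5th, 8th, ...).
"ziglofigdayxb" → "abdfggiiloxyz" → "bgix".

bgix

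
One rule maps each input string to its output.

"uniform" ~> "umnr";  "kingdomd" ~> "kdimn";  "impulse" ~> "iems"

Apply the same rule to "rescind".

rden

Each output is the input with this applied: take characters alternately from the front and the back (1st, last, 2nd, 2nd-last, ...), then delete the last 3 characters.
For "rescind", step one produces "rdensic"; step two turns that into "rden".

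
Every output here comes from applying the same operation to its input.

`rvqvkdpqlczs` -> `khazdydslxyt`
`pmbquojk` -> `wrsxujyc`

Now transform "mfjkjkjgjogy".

In each case the input is transformed by: move the last 3 characters to the front (rotate right by 3), then shift every letter 8 places forward in the alphabet (wrapping around).
Starting from "mfjkjkjgjogy": after the first operation, "ogymfjkjkjgj"; after the second, "wogunrsrsror".

wogunrsrsror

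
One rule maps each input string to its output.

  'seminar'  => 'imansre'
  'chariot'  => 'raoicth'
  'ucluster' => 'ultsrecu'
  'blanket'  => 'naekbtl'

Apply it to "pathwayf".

htawfyap

Each output is the input with this applied: move the first 2 characters to the end (rotate left by 2), then swap each adjacent pair of characters (1↔2, 3↔4, ...).
Applying that to "pathwayf" gives "htawfyap".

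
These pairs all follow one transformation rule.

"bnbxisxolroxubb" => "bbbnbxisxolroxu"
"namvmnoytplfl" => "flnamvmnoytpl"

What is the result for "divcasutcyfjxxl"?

xldivcasutcyfjx

Each output is the input with this applied: move the last 2 characters to the front (rotate right by 2).
For "divcasutcyfjxxl" the result is "xldivcasutcyfjx".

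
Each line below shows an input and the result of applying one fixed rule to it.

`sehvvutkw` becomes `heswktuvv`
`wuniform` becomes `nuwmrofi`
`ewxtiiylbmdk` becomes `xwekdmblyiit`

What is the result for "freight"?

erfthgi

Each output is the input with this applied: reverse the string, then move the last 3 characters to the front (rotate right by 3).
"freight" → "thgierf" → "erfthgi".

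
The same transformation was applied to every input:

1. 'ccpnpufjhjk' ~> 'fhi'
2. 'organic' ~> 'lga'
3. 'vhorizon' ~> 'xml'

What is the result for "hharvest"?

Looking at the pairs, the operation is to shift every letter 2 places backward in the alphabet (wrapping around), then keep only the last 3 characters.
For "hharvest", step one produces "ffyptcqr"; step two turns that into "cqr".

cqr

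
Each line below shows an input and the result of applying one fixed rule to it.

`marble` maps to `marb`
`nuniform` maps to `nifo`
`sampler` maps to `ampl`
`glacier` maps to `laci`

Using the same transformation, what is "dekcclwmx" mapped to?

cclw

The transformation: move the last 2 characters to the front (rotate right by 2), then keep only the last 4 characters.
For "dekcclwmx" the result is "cclw".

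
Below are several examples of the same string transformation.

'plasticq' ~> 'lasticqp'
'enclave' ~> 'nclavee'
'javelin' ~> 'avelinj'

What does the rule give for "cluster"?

lusterc

Rule — move the first character to the end.
Doing the same to "cluster": "lusterc".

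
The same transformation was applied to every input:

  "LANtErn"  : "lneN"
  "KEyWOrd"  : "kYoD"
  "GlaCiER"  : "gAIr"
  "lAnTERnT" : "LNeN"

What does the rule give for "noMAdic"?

NmDC

Each output is the input with this applied: keep every other character starting from the first (positions 1st, 3rd, 5th, ...), then flip the case of every letter.
Doing the same to "noMAdic": "NmDC".
(Check on "lAnTERnT": → "lnEn" → "LNeN" ✓)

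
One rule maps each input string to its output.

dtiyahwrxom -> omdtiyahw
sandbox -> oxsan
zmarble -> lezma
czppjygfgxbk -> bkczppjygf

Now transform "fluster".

erflu

The pattern: move the last 2 characters to the front (rotate right by 2), then delete the last 2 characters.
Working it through for "fluster": intermediate "erflust", final "erflu".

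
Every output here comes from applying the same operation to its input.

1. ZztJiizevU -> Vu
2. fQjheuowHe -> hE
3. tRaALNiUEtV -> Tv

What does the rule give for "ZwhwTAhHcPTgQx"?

The rule is to flip the case of every letter, then keep only the last 2 characters.
On "ZwhwTAhHcPTgQx": the first step gives "zWHWtaHhCptGqX", and the second then gives "qX".
(Check on "fQjheuowHe": → "FqJHEUOWhE" → "hE" ✓)

qX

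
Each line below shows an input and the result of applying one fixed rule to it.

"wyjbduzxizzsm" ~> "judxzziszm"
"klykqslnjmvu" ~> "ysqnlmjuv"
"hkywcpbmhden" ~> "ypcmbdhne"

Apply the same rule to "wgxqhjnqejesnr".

Each output is the input with this applied: swap each adjacent pair of characters (1↔2, 3↔4, ...), then delete the first 3 characters.
For "wgxqhjnqejesnr", step one produces "gwqxjhqnjesern"; step two turns that into "xjhqnjesern".
(Check on "klykqslnjmvu": → "lkkysqnlmjuv" → "ysqnlmjuv" ✓)

xjhqnjesern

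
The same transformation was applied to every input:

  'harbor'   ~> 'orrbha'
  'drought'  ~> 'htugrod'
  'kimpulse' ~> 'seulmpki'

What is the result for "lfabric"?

icbrfal

Each output is the input with this applied: reverse the string, then swap each adjacent pair of characters (1↔2, 3↔4, ...).
Working it through for "lfabric": intermediate "cirbafl", final "icbrfal".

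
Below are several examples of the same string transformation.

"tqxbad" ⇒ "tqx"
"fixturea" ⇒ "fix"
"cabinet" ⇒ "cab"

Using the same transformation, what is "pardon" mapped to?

What's happening: keep only the first 3 characters.
"pardon" → "par".

par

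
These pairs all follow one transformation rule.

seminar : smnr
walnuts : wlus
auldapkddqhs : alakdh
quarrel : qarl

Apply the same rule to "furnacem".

The pattern: keep every other character starting from the first (positions 1st, 3rd, 5th, ...).
Doing the same to "furnacem": "frae".

frae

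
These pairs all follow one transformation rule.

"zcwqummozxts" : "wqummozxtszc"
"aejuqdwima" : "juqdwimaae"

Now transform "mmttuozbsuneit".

ttuozbsuneitmm

What's happening: move the first 2 characters to the end (rotate left by 2).
So "mmttuozbsuneit" becomes "ttuozbsuneitmm".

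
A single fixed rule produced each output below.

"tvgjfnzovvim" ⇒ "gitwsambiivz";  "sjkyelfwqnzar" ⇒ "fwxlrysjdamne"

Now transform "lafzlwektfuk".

What's happening: shift every letter 13 places forward in the alphabet (wrapping around) — i.e. ROT13.
"lafzlwektfuk" → "ynsmyjrxgshx".

ynsmyjrxgshx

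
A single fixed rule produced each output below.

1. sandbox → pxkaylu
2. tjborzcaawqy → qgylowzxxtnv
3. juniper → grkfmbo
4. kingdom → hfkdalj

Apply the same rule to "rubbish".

What's happening: shift every letter 3 places backward in the alphabet (wrapping around).
For "rubbish" the result is "oryyfpe".

oryyfpe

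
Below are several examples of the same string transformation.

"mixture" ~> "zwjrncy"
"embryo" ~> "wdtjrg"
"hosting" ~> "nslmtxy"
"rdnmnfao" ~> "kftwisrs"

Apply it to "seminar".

What's happening: shift every letter 5 places forward in the alphabet (wrapping around), then move the last 3 characters to the front (rotate right by 3).
"seminar" → "xjrnsfw" → "sfwxjrn".

sfwxjrn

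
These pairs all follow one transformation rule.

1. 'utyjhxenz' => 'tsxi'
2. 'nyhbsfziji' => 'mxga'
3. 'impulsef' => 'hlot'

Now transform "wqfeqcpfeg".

The transformation: shift every letter 1 place backward in the alphabet (wrapping around), then keep only the first 4 characters.
Working it through for "wqfeqcpfeg": intermediate "vpedpboedf", final "vped".
(Check on "utyjhxenz": → "tsxigwdmy" → "tsxi" ✓)

vped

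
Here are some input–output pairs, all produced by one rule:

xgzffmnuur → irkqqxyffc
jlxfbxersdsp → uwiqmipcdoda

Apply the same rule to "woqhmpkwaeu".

The transformation: shift every letter 11 places forward in the alphabet (wrapping around).
"woqhmpkwaeu" → "hzbsxavhlpf".

hzbsxavhlpf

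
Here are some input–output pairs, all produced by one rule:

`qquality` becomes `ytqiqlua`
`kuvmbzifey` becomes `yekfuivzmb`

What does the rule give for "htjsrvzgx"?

The transformation: move the last character to the front, then take characters alternately from the front and the back (1st, last, 2nd, 2nd-last, ...).
On "htjsrvzgx" that produces "xghztvjrs".

xghztvjrs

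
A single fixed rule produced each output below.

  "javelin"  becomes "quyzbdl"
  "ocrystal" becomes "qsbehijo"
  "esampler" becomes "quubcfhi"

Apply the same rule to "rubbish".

rrxyhik

Each output is the input with this applied: sort the characters into alphabetical order, then shift every letter 10 places backward in the alphabet (wrapping around).
On "rubbish": the first step gives "bbhirsu", and the second then gives "rrxyhik".
(Check on "esampler": → "aeelmprs" → "quubcfhi" ✓)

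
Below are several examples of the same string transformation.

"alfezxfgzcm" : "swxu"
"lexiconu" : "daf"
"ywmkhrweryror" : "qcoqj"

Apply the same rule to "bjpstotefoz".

Each output is the input with this applied: shift every letter 8 places backward in the alphabet (wrapping around), then keep one character in every 3, starting at position 1 (positions 1st, 4th, 7th, ...).
On "bjpstotefoz": the first step gives "tbhklglwxgr", and the second then gives "tklg".

tklg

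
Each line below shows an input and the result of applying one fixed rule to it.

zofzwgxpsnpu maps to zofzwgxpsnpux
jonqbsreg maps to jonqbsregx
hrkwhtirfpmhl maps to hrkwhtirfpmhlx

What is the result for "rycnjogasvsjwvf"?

The pattern: append "x".
On "rycnjogasvsjwvf" that produces "rycnjogasvsjwvfx".

rycnjogasvsjwvfx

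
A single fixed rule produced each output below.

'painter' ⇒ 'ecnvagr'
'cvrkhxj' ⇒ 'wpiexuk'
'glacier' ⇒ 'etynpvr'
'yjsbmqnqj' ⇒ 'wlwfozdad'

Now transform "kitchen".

Each output is the input with this applied: move the last character to the front, then shift every letter 13 places forward in the alphabet (wrapping around) — i.e. ROT13.
"kitchen" → "nkitche" → "axvgpur".

axvgpur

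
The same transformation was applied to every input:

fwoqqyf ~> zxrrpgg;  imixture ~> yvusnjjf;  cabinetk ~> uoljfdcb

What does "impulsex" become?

Each output is the input with this applied: sort the characters into reverse alphabetical order, then shift every letter 1 place forward in the alphabet (wrapping around).
"impulsex" → "xuspmlie" → "yvtqnmjf".

yvtqnmjf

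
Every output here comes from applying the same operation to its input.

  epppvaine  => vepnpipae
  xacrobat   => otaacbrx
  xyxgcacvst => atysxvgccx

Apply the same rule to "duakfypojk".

ykujaokpfd

What's happening: take characters alternately from the front and the back (1st, last, 2nd, 2nd-last, ...), then swap the first and last characters.
Doing the same to "duakfypojk": "ykujaokpfd".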